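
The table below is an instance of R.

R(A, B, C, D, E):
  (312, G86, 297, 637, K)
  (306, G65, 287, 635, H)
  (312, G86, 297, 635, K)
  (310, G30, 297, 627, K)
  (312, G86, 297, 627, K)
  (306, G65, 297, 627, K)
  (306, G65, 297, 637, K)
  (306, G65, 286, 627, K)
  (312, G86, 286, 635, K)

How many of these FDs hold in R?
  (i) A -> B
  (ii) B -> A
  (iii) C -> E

3

(i) A -> B: every LHS value maps to a single RHS value — holds.
(ii) B -> A: every LHS value maps to a single RHS value — holds.
(iii) C -> E: every LHS value maps to a single RHS value — holds.
3 of the 3 dependencies hold.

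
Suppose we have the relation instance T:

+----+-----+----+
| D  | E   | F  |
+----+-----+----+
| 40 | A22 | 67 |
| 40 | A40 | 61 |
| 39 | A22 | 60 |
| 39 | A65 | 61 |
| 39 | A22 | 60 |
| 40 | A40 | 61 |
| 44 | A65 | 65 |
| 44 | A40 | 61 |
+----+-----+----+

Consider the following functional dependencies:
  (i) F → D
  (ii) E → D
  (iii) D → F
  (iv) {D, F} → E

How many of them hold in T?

1

(i) F → D: F=61: 4 rows → D takes values {40, 39, 44} — violation — fails.
(ii) E → D: E=A22: 3 rows → D takes values {40, 39} — violation; E=A40: 3 rows → D takes values {40, 44} — violation; E=A65: 2 rows → D takes values {39, 44} — violation — fails.
(iii) D → F: D=40: 3 rows → F takes values {67, 61} — violation; D=39: 3 rows → F takes values {60, 61} — violation; D=44: 2 rows → F takes values {65, 61} — violation — fails.
(iv) {D, F} → E: every LHS value maps to a single RHS value — holds.
1 of the 4 dependencies holds.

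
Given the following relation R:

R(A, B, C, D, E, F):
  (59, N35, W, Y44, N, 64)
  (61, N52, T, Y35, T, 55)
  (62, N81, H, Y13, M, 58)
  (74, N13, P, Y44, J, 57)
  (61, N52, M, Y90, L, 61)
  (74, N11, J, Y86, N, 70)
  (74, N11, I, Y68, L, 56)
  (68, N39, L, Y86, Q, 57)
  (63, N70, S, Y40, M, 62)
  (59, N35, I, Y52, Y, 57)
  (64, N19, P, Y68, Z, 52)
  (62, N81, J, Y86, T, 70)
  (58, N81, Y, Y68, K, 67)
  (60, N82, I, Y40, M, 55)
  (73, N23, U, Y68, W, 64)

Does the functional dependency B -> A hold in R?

No

B=N35: 2 rows → A = 59, 59 ✓
B=N52: 2 rows → A = 61, 61 ✓
B=N81: 3 rows → A takes values {62, 58} — violation
B=N13: 1 row → A = 74 ✓
B=N11: 2 rows → A = 74, 74 ✓
B=N39: 1 row → A = 68 ✓
B=N70: 1 row → A = 63 ✓
B=N19: 1 row → A = 64 ✓
B=N82: 1 row → A = 60 ✓
B=N23: 1 row → A = 73 ✓
Two rows agree on B but differ on A, so B -> A does not hold.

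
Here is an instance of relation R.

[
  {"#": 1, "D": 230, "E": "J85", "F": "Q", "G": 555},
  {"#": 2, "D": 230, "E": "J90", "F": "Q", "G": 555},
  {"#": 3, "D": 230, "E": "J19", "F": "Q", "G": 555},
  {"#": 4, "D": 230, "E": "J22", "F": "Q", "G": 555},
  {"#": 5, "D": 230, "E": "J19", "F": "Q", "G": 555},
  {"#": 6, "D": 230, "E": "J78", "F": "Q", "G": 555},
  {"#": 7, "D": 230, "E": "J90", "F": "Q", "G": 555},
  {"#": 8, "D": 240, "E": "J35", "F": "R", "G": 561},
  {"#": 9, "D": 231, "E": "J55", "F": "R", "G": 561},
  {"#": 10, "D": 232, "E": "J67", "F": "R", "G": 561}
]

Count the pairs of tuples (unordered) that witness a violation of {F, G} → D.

(F=Q, G=555): all 7 rows agree on D — 0 pairs.
(F=R, G=561): violating pairs (8,9), (8,10), (9,10) — 3 pairs.

3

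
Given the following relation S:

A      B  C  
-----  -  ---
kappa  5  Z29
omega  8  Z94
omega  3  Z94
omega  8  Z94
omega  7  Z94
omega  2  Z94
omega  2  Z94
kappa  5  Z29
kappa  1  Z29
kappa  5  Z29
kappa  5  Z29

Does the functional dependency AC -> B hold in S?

(A=kappa, C=Z29): 5 rows → B takes values {5, 1} — violation
(A=omega, C=Z94): 6 rows → B takes values {8, 3, 7, 2} — violation
Two rows agree on AC but differ on B, so AC -> B does not hold.

No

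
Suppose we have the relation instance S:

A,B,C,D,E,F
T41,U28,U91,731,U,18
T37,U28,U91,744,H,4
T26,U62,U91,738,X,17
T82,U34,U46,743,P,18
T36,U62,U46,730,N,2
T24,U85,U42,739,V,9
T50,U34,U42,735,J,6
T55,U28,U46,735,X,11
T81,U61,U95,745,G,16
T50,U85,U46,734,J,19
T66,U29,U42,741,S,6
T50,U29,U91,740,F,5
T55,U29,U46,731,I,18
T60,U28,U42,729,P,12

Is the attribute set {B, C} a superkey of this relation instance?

Two distinct rows share (B=U28, C=U91), so {B, C} does not determine every attribute — not a superkey.

No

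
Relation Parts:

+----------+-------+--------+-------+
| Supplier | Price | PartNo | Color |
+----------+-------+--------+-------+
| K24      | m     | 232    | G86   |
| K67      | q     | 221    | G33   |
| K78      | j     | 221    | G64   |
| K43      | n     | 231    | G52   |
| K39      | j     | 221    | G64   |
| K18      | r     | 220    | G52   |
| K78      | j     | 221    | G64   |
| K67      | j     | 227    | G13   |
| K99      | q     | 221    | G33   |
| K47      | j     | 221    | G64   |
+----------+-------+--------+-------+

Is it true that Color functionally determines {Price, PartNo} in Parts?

No

Color=G86: 1 row → {Price,PartNo} = (m, 232) ✓
Color=G33: 2 rows → {Price,PartNo} = (q, 221), (q, 221) ✓
Color=G64: 4 rows → {Price,PartNo} = (j, 221), (j, 221), (j, 221), (j, 221) ✓
Color=G52: 2 rows → {Price,PartNo} takes values {(n, 231), (r, 220)} — violation
Color=G13: 1 row → {Price,PartNo} = (j, 227) ✓
Two rows agree on Color but differ on {Price, PartNo}, so Color → {Price, PartNo} does not hold.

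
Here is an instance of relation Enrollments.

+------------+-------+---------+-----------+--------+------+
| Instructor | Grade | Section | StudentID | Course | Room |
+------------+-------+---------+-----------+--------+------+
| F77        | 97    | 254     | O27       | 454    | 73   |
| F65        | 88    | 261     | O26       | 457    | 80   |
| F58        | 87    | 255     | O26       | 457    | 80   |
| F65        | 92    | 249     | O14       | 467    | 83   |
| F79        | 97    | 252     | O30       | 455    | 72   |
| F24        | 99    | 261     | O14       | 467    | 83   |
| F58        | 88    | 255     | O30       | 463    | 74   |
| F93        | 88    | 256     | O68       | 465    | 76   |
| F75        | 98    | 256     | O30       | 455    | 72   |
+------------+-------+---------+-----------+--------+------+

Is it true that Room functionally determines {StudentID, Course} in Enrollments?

Yes

Room=73: 1 row → {StudentID,Course} = (O27, 454) ✓
Room=80: 2 rows → {StudentID,Course} = (O26, 457), (O26, 457) ✓
Room=83: 2 rows → {StudentID,Course} = (O14, 467), (O14, 467) ✓
Room=72: 2 rows → {StudentID,Course} = (O30, 455), (O30, 455) ✓
Room=74: 1 row → {StudentID,Course} = (O30, 463) ✓
Room=76: 1 row → {StudentID,Course} = (O68, 465) ✓
Every Room value is associated with a single {StudentID, Course} value, so Room -> {StudentID, Course} holds.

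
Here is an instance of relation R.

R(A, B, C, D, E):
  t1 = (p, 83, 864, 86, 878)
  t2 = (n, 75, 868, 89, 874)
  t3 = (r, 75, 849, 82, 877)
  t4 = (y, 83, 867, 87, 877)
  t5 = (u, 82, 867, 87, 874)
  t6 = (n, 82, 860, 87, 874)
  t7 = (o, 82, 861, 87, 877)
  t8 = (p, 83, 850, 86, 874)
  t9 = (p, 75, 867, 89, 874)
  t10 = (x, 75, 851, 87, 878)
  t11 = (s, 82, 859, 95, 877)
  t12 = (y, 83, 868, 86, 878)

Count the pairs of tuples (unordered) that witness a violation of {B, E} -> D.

1

(B=83, E=878): all 2 rows agree on D — 0 pairs.
(B=75, E=874): all 2 rows agree on D — 0 pairs.
(B=82, E=874): all 2 rows agree on D — 0 pairs.
(B=82, E=877): violating pairs (7,11) — 1 pair.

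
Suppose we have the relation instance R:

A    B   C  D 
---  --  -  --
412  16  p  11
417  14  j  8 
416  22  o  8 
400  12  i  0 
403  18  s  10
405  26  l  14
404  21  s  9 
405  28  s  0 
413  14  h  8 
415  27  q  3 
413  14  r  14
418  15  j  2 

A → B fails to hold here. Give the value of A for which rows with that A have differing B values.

A=412: 1 row → B = 16 ✓
A=417: 1 row → B = 14 ✓
A=416: 1 row → B = 22 ✓
A=400: 1 row → B = 12 ✓
A=403: 1 row → B = 18 ✓
A=405: 2 rows → B takes values {26, 28} — violation
A=404: 1 row → B = 21 ✓
A=413: 2 rows → B = 14, 14 ✓
A=415: 1 row → B = 27 ✓
A=418: 1 row → B = 15 ✓
The only A value with inconsistent B is A=405.

405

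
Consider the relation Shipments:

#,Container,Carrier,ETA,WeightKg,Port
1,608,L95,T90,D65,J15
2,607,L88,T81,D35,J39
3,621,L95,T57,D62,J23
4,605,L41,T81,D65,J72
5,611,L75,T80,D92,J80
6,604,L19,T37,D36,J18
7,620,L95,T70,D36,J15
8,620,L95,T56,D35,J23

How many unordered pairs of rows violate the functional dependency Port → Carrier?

Port=J15: all 2 rows agree on Carrier — 0 pairs.
Port=J23: all 2 rows agree on Carrier — 0 pairs.

0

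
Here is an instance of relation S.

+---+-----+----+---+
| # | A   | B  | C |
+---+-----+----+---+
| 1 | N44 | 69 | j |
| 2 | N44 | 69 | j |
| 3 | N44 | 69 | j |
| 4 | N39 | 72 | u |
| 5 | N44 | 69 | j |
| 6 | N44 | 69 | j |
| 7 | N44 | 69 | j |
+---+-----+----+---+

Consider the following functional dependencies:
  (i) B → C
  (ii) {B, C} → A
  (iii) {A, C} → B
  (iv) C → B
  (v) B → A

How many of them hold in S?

5

(i) B → C: every LHS value maps to a single RHS value — holds.
(ii) {B, C} → A: every LHS value maps to a single RHS value — holds.
(iii) {A, C} → B: every LHS value maps to a single RHS value — holds.
(iv) C → B: every LHS value maps to a single RHS value — holds.
(v) B → A: every LHS value maps to a single RHS value — holds.
5 of the 5 dependencies hold.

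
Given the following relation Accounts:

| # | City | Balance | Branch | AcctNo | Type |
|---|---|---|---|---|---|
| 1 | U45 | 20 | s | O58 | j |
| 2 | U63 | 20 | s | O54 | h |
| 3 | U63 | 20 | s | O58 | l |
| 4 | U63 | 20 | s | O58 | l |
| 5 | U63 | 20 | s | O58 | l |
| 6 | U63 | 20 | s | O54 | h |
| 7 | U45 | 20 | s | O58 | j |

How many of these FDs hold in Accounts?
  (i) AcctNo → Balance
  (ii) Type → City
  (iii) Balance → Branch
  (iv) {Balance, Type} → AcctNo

(i) AcctNo → Balance: every LHS value maps to a single RHS value — holds.
(ii) Type → City: every LHS value maps to a single RHS value — holds.
(iii) Balance → Branch: every LHS value maps to a single RHS value — holds.
(iv) {Balance, Type} → AcctNo: every LHS value maps to a single RHS value — holds.
4 of the 4 dependencies hold.

4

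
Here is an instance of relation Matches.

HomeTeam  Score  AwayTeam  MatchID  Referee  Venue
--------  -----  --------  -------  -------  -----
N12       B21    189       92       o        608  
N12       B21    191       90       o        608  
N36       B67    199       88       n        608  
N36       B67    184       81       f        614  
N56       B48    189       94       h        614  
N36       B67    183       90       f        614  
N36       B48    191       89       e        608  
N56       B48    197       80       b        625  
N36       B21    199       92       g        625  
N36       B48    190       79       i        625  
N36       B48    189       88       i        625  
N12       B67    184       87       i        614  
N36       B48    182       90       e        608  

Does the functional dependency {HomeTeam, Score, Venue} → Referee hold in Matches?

Yes

(HomeTeam=N12, Score=B21, Venue=608): 2 rows → Referee = o, o ✓
(HomeTeam=N36, Score=B67, Venue=608): 1 row → Referee = n ✓
(HomeTeam=N36, Score=B67, Venue=614): 2 rows → Referee = f, f ✓
(HomeTeam=N56, Score=B48, Venue=614): 1 row → Referee = h ✓
(HomeTeam=N36, Score=B48, Venue=608): 2 rows → Referee = e, e ✓
(HomeTeam=N56, Score=B48, Venue=625): 1 row → Referee = b ✓
(HomeTeam=N36, Score=B21, Venue=625): 1 row → Referee = g ✓
(HomeTeam=N36, Score=B48, Venue=625): 2 rows → Referee = i, i ✓
(HomeTeam=N12, Score=B67, Venue=614): 1 row → Referee = i ✓
Every {HomeTeam, Score, Venue} value is associated with a single Referee value, so {HomeTeam, Score, Venue} → Referee holds.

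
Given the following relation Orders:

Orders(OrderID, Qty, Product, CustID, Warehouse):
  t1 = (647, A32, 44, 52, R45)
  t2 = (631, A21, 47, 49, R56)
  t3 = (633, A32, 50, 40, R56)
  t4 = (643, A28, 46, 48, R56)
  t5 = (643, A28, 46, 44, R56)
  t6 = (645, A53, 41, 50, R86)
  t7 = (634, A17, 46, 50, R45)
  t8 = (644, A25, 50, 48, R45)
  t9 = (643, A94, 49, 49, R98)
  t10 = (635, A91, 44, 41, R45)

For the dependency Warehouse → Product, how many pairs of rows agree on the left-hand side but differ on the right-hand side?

Warehouse=R45: violating pairs (1,7), (1,8), (7,8), (7,10), (8,10) — 5 pairs.
Warehouse=R56: violating pairs (2,3), (2,4), (2,5), (3,4), (3,5) — 5 pairs.

10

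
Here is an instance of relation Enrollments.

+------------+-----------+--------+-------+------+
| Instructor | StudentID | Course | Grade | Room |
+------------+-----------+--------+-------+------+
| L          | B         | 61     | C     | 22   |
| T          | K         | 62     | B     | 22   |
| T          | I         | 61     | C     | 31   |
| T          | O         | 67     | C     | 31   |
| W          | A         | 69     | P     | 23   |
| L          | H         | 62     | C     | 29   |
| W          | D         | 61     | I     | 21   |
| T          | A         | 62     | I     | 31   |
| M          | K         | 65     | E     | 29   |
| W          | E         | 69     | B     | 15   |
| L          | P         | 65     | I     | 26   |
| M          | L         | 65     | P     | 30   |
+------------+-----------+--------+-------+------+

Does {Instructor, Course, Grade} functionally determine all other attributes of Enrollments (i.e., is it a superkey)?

All 12 rows have distinct {Instructor, Course, Grade} values, so {Instructor, Course, Grade} → (all attributes) holds and {Instructor, Course, Grade} is a superkey.

Yes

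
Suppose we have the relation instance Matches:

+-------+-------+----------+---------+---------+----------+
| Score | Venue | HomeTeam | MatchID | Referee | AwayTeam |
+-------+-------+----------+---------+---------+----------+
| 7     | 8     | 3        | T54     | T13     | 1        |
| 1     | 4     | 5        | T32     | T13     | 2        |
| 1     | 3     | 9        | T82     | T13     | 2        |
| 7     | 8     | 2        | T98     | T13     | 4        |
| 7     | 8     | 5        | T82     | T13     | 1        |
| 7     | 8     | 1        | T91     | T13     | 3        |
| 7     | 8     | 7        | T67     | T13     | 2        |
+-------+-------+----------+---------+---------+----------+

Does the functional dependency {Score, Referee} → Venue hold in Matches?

No

(Score=7, Referee=T13): 5 rows → Venue = 8, 8, 8, 8, 8 ✓
(Score=1, Referee=T13): 2 rows → Venue takes values {4, 3} — violation
Two rows agree on {Score, Referee} but differ on Venue, so {Score, Referee} → Venue does not hold.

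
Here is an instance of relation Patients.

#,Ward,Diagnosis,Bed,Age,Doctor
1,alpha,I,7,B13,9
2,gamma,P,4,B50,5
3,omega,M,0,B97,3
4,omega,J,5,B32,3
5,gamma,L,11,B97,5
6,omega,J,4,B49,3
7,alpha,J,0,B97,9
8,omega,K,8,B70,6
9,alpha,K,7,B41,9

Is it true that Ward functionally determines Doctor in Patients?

No

Ward=alpha: rows 1, 7, 9 → Doctor = 9, 9, 9 ✓
Ward=gamma: rows 2, 5 → Doctor = 5, 5 ✓
Ward=omega: rows 3, 4, 6, 8 → Doctor takes values {3, 6} — violation
Two rows agree on Ward but differ on Doctor, so Ward -> Doctor does not hold.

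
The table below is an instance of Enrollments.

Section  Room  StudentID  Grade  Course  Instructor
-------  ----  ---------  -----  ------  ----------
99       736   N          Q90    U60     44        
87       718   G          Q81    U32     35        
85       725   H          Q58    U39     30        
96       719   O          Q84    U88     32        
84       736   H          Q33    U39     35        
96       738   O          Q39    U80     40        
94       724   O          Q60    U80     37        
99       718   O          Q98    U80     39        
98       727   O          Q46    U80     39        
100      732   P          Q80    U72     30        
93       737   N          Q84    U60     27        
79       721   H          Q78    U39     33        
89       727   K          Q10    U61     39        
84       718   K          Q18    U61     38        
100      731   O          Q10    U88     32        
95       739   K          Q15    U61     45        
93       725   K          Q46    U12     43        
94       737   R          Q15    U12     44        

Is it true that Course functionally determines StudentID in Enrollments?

Course=U60: 2 rows → StudentID = N, N ✓
Course=U32: 1 row → StudentID = G ✓
Course=U39: 3 rows → StudentID = H, H, H ✓
Course=U88: 2 rows → StudentID = O, O ✓
Course=U80: 4 rows → StudentID = O, O, O, O ✓
Course=U72: 1 row → StudentID = P ✓
Course=U61: 3 rows → StudentID = K, K, K ✓
Course=U12: 2 rows → StudentID takes values {K, R} — violation
Two rows agree on Course but differ on StudentID, so Course -> StudentID does not hold.

No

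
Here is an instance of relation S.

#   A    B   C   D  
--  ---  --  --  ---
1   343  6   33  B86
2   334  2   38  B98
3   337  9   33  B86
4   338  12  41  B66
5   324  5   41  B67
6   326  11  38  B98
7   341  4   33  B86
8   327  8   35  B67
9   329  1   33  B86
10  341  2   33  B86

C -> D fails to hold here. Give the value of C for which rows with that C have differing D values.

41

C=33: rows 1, 3, 7, 9, 10 → D = B86, B86, B86, B86, B86 ✓
C=38: rows 2, 6 → D = B98, B98 ✓
C=41: rows 4, 5 → D takes values {B66, B67} — violation
C=35: row 8 → D = B67 ✓
The only C value with inconsistent D is C=41.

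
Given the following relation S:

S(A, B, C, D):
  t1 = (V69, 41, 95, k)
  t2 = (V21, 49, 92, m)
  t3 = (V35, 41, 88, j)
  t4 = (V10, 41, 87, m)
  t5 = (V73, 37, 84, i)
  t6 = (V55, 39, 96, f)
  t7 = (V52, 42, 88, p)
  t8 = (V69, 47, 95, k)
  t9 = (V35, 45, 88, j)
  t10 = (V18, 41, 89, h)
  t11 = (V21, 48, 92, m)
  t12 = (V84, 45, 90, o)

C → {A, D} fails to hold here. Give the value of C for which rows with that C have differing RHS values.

C=95: rows 1, 8 → {A,D} = (V69, k), (V69, k) ✓
C=92: rows 2, 11 → {A,D} = (V21, m), (V21, m) ✓
C=88: rows 3, 7, 9 → {A,D} takes values {(V35, j), (V52, p)} — violation
C=87: row 4 → {A,D} = (V10, m) ✓
C=84: row 5 → {A,D} = (V73, i) ✓
C=96: row 6 → {A,D} = (V55, f) ✓
C=89: row 10 → {A,D} = (V18, h) ✓
C=90: row 12 → {A,D} = (V84, o) ✓
The only C value with inconsistent RHS is C=88.

88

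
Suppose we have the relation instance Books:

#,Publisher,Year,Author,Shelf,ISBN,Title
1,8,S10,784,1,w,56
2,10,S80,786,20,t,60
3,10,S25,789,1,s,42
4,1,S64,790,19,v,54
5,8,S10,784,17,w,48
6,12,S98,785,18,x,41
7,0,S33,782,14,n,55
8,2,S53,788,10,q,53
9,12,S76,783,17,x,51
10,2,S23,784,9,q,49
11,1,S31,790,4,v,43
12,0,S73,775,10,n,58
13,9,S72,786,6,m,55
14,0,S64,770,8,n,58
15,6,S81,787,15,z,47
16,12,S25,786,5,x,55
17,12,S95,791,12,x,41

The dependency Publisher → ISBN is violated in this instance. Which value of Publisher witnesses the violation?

10

Publisher=8: rows 1, 5 → ISBN = w, w ✓
Publisher=10: rows 2, 3 → ISBN takes values {t, s} — violation
Publisher=1: rows 4, 11 → ISBN = v, v ✓
Publisher=12: rows 6, 9, 16, 17 → ISBN = x, x, x, x ✓
Publisher=0: rows 7, 12, 14 → ISBN = n, n, n ✓
Publisher=2: rows 8, 10 → ISBN = q, q ✓
Publisher=9: row 13 → ISBN = m ✓
Publisher=6: row 15 → ISBN = z ✓
The only Publisher value with inconsistent ISBN is Publisher=10.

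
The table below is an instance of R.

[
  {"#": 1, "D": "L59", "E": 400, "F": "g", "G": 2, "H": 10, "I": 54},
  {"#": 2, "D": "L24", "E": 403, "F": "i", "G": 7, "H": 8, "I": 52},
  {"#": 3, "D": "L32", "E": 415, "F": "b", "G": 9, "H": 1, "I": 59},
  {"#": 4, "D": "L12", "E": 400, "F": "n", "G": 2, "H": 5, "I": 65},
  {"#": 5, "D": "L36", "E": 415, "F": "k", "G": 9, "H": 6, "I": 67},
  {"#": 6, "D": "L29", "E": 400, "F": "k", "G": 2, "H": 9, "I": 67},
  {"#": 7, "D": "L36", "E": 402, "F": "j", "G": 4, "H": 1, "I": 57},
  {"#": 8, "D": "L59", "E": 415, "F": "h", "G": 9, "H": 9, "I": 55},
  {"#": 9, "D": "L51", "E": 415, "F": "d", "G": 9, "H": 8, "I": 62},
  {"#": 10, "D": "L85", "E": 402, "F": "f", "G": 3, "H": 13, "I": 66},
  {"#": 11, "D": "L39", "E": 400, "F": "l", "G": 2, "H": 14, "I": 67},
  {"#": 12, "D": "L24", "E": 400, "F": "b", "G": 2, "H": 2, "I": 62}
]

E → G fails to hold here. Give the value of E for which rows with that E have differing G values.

E=400: rows 1, 4, 6, 11, 12 → G = 2, 2, 2, 2, 2 ✓
E=403: row 2 → G = 7 ✓
E=415: rows 3, 5, 8, 9 → G = 9, 9, 9, 9 ✓
E=402: rows 7, 10 → G takes values {4, 3} — violation
The only E value with inconsistent G is E=402.

402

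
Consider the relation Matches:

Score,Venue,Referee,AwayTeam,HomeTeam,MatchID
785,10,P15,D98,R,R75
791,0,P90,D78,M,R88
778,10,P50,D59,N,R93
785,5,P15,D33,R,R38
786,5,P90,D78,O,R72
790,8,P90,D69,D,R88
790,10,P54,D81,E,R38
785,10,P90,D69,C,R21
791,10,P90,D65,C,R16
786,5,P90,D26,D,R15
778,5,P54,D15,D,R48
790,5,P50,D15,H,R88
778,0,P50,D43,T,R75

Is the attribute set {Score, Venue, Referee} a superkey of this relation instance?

No

Two distinct rows share (Score=786, Venue=5, Referee=P90), so {Score, Venue, Referee} does not determine every attribute — not a superkey.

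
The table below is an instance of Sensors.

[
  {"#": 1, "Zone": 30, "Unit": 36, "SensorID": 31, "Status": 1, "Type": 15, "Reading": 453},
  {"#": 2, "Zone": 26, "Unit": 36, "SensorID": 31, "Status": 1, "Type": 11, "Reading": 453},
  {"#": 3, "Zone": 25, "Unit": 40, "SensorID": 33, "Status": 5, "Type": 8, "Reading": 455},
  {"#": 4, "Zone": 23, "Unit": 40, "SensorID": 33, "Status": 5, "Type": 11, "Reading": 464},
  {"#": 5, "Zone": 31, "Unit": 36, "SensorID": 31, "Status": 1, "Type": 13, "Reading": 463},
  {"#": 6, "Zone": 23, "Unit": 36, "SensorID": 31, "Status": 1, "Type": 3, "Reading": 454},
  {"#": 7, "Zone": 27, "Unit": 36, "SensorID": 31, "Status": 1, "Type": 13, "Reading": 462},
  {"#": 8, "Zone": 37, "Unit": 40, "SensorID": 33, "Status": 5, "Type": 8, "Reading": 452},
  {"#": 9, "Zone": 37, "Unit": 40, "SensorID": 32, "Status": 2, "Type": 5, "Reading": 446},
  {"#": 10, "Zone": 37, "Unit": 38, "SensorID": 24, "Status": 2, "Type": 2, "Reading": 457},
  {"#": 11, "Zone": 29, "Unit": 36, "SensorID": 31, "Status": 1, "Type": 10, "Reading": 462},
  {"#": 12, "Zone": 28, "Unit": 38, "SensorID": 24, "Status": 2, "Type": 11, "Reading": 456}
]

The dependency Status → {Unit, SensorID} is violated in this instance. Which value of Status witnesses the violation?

2

Status=1: rows 1, 2, 5, 6, 7, 11 → {Unit,SensorID} = (36, 31), (36, 31), (36, 31), (36, 31), (36, 31), (36, 31) ✓
Status=5: rows 3, 4, 8 → {Unit,SensorID} = (40, 33), (40, 33), (40, 33) ✓
Status=2: rows 9, 10, 12 → {Unit,SensorID} takes values {(40, 32), (38, 24)} — violation
The only Status value with inconsistent RHS is Status=2.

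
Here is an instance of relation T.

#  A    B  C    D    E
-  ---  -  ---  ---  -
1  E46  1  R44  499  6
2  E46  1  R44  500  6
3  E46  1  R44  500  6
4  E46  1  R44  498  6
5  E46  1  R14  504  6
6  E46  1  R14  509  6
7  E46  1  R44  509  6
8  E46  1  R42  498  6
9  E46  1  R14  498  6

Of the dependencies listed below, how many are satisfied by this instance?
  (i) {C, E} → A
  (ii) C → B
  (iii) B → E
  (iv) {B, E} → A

4

(i) {C, E} → A: every LHS value maps to a single RHS value — holds.
(ii) C → B: every LHS value maps to a single RHS value — holds.
(iii) B → E: every LHS value maps to a single RHS value — holds.
(iv) {B, E} → A: every LHS value maps to a single RHS value — holds.
4 of the 4 dependencies hold.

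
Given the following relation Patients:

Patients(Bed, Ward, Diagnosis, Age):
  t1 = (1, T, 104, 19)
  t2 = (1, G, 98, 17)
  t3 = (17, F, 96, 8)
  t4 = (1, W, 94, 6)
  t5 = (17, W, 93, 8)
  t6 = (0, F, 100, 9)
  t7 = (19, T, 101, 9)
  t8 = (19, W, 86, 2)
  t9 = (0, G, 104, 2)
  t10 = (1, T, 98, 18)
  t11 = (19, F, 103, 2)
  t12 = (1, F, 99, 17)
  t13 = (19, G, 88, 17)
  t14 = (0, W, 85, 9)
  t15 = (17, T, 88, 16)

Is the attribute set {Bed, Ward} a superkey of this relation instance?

No

Rows 1 and 10 have the same {Bed, Ward} value (Bed=1, Ward=T) but are distinct tuples, so {Bed, Ward} does not determine every attribute — not a superkey.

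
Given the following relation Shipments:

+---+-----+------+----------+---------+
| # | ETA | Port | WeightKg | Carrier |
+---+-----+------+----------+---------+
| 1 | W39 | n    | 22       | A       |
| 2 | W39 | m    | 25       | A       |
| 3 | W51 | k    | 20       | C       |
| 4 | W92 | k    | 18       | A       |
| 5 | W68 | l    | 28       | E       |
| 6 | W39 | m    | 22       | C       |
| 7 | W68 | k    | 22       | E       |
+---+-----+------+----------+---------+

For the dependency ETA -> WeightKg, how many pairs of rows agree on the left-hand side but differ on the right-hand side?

3

ETA=W39: violating pairs (1,2), (2,6) — 2 pairs.
ETA=W68: violating pairs (5,7) — 1 pair.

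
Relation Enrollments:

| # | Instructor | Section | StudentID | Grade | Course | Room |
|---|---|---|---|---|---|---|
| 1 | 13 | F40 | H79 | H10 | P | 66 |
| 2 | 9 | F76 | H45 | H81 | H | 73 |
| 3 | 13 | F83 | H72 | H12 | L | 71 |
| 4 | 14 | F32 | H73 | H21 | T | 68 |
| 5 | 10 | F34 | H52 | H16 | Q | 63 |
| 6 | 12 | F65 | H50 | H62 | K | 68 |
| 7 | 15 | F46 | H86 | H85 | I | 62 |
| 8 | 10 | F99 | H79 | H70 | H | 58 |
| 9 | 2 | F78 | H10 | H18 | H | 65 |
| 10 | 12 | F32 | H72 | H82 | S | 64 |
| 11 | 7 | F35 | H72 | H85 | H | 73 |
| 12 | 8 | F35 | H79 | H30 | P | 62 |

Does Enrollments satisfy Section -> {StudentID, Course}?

No

Section=F40: row 1 → {StudentID,Course} = (H79, P) ✓
Section=F76: row 2 → {StudentID,Course} = (H45, H) ✓
Section=F83: row 3 → {StudentID,Course} = (H72, L) ✓
Section=F32: rows 4, 10 → {StudentID,Course} takes values {(H73, T), (H72, S)} — violation
Section=F34: row 5 → {StudentID,Course} = (H52, Q) ✓
Section=F65: row 6 → {StudentID,Course} = (H50, K) ✓
Section=F46: row 7 → {StudentID,Course} = (H86, I) ✓
Section=F99: row 8 → {StudentID,Course} = (H79, H) ✓
Section=F78: row 9 → {StudentID,Course} = (H10, H) ✓
Section=F35: rows 11, 12 → {StudentID,Course} takes values {(H72, H), (H79, P)} — violation
Two rows agree on Section but differ on {StudentID, Course}, so Section -> {StudentID, Course} does not hold.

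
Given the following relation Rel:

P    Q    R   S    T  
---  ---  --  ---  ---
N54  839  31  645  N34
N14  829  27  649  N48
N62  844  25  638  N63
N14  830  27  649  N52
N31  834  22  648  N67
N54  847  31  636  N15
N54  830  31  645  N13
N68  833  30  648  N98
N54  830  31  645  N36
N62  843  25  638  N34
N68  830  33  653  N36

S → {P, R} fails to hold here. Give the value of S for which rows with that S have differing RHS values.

S=645: 3 rows → {P,R} = (N54, 31), (N54, 31), (N54, 31) ✓
S=649: 2 rows → {P,R} = (N14, 27), (N14, 27) ✓
S=638: 2 rows → {P,R} = (N62, 25), (N62, 25) ✓
S=648: 2 rows → {P,R} takes values {(N31, 22), (N68, 30)} — violation
S=636: 1 row → {P,R} = (N54, 31) ✓
S=653: 1 row → {P,R} = (N68, 33) ✓
The only S value with inconsistent RHS is S=648.

648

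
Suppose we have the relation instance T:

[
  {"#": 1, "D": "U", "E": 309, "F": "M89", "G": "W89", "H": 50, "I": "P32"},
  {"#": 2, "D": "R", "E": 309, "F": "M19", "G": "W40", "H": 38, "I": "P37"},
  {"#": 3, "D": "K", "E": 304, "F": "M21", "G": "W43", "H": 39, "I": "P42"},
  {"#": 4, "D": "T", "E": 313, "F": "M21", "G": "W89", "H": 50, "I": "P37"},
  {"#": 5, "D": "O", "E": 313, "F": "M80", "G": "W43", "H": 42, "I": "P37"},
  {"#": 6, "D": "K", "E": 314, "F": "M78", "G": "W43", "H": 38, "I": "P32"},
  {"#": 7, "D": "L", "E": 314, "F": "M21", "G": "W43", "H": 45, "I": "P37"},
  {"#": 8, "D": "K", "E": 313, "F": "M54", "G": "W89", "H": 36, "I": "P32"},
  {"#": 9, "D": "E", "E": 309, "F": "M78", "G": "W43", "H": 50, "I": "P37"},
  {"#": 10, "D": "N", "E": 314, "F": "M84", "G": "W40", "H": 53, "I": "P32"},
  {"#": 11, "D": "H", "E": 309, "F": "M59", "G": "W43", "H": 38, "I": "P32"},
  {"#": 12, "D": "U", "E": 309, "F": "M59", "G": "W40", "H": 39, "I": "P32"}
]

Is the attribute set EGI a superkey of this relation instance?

Yes

All 12 rows have distinct EGI values, so EGI → (all attributes) holds and EGI is a superkey.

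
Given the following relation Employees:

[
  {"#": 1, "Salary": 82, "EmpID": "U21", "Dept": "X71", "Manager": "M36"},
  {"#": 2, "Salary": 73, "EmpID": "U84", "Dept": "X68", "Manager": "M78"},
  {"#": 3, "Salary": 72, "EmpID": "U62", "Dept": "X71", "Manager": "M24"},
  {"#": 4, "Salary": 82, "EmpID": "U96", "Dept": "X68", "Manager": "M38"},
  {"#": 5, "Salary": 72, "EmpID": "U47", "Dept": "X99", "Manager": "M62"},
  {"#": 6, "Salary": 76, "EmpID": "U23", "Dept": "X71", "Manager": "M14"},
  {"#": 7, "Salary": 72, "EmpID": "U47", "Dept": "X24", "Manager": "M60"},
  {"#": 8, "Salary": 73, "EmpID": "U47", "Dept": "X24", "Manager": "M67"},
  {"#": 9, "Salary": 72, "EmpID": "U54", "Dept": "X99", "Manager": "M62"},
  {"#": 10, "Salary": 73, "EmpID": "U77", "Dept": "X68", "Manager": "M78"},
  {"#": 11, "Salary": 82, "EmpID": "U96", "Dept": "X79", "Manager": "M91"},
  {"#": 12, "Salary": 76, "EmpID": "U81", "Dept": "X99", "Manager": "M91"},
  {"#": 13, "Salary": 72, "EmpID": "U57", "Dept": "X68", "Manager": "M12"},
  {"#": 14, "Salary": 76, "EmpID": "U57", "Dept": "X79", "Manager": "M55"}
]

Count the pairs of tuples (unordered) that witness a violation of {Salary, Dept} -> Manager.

(Salary=73, Dept=X68): all 2 rows agree on Manager — 0 pairs.
(Salary=72, Dept=X99): all 2 rows agree on Manager — 0 pairs.

0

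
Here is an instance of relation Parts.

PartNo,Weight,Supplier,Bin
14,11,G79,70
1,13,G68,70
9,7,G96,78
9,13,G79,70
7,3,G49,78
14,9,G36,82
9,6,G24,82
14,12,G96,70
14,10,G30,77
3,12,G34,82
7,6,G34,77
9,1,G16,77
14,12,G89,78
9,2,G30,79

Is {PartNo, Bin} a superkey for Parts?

Two distinct rows share (PartNo=14, Bin=70), so {PartNo, Bin} does not determine every attribute — not a superkey.

No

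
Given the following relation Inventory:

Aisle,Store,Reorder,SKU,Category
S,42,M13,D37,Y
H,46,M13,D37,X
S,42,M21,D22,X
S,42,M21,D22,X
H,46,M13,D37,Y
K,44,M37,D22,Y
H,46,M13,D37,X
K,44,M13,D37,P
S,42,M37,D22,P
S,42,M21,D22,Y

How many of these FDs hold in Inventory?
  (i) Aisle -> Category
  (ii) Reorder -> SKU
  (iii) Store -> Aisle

(i) Aisle -> Category: Aisle=S: 5 rows → Category takes values {Y, X, P} — violation; Aisle=H: 3 rows → Category takes values {X, Y} — violation; Aisle=K: 2 rows → Category takes values {Y, P} — violation — fails.
(ii) Reorder -> SKU: every LHS value maps to a single RHS value — holds.
(iii) Store -> Aisle: every LHS value maps to a single RHS value — holds.
2 of the 3 dependencies hold.

2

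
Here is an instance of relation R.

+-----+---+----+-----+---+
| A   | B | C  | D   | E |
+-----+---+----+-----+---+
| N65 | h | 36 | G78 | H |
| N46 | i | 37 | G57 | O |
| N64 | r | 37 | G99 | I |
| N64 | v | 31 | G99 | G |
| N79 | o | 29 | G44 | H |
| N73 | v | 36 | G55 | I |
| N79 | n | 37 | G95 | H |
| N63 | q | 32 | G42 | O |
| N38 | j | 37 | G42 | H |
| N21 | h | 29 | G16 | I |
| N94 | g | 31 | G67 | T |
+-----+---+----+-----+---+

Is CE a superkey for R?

Two distinct rows share (C=37, E=H), so CE does not determine every attribute — not a superkey.

No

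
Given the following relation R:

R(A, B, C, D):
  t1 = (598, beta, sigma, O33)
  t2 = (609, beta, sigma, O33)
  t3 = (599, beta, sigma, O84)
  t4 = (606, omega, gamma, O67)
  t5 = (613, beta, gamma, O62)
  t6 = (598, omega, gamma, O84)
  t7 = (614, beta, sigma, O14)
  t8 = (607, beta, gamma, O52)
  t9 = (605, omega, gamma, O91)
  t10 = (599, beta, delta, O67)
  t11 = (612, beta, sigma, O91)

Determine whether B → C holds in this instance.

No

B=beta: rows 1, 2, 3, 5, 7, 8, 10, 11 → C takes values {sigma, gamma, delta} — violation
B=omega: rows 4, 6, 9 → C = gamma, gamma, gamma ✓
Two rows agree on B but differ on C, so B → C does not hold.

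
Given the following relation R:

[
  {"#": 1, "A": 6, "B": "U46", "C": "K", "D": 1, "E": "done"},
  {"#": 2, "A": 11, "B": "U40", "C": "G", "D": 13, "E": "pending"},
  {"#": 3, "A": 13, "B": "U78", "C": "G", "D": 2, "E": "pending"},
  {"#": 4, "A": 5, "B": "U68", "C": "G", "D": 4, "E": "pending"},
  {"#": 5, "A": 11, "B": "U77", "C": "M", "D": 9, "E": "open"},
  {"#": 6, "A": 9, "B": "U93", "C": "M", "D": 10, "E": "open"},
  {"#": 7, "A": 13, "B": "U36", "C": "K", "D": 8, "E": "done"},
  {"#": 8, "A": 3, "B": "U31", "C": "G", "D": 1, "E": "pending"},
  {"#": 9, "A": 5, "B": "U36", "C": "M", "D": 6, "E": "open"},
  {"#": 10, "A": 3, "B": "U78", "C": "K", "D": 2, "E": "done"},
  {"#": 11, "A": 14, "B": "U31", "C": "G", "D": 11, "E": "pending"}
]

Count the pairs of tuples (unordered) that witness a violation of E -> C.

0

E=done: all 3 rows agree on C — 0 pairs.
E=pending: all 5 rows agree on C — 0 pairs.
E=open: all 3 rows agree on C — 0 pairs.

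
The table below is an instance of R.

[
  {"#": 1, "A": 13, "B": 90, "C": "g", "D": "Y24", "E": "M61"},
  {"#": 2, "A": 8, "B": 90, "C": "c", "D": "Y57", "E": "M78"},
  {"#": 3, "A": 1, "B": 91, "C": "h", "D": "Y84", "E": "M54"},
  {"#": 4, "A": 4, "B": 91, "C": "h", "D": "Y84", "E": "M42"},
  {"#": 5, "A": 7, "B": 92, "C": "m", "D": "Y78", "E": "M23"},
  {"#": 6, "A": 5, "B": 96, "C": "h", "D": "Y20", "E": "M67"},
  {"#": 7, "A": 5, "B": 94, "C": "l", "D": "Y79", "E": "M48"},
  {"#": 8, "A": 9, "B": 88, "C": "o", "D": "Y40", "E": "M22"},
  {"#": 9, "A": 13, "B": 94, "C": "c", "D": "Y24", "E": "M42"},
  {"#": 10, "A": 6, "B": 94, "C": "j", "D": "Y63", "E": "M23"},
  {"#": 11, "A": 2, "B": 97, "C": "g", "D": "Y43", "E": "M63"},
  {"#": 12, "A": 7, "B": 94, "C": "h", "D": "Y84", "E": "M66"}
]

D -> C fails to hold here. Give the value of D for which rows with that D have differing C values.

Y24

D=Y24: rows 1, 9 → C takes values {g, c} — violation
D=Y57: row 2 → C = c ✓
D=Y84: rows 3, 4, 12 → C = h, h, h ✓
D=Y78: row 5 → C = m ✓
D=Y20: row 6 → C = h ✓
D=Y79: row 7 → C = l ✓
D=Y40: row 8 → C = o ✓
D=Y63: row 10 → C = j ✓
D=Y43: row 11 → C = g ✓
The only D value with inconsistent C is D=Y24.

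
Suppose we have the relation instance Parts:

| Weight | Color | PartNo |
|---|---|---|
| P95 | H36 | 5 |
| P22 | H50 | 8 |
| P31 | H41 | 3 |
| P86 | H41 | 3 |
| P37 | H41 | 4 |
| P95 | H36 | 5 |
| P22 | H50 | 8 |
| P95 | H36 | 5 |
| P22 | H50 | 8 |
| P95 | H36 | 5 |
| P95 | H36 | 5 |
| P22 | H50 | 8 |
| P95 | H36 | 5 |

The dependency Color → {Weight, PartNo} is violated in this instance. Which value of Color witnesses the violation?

Color=H36: 6 rows → {Weight,PartNo} = (P95, 5), (P95, 5), (P95, 5), (P95, 5), (P95, 5), (P95, 5) ✓
Color=H50: 4 rows → {Weight,PartNo} = (P22, 8), (P22, 8), (P22, 8), (P22, 8) ✓
Color=H41: 3 rows → {Weight,PartNo} takes values {(P31, 3), (P86, 3), (P37, 4)} — violation
The only Color value with inconsistent RHS is Color=H41.

H41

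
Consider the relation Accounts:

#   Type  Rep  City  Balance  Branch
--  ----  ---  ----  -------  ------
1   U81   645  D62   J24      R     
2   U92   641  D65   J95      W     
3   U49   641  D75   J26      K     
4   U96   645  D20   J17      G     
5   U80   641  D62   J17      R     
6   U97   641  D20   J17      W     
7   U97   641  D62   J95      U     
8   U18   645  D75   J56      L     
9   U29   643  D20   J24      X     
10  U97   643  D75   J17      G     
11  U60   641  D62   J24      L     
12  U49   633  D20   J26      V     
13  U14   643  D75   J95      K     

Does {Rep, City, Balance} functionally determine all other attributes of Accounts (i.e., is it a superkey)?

All 13 rows have distinct {Rep, City, Balance} values, so {Rep, City, Balance} → (all attributes) holds and {Rep, City, Balance} is a superkey.

Yes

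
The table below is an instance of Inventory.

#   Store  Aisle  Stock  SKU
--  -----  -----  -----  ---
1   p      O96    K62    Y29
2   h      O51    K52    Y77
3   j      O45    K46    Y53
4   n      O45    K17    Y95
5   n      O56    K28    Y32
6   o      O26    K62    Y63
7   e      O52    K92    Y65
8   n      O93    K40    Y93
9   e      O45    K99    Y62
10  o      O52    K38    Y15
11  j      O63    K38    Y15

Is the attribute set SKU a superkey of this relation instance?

Rows 10 and 11 have the same SKU value SKU=Y15 but are distinct tuples, so SKU does not determine every attribute — not a superkey.

No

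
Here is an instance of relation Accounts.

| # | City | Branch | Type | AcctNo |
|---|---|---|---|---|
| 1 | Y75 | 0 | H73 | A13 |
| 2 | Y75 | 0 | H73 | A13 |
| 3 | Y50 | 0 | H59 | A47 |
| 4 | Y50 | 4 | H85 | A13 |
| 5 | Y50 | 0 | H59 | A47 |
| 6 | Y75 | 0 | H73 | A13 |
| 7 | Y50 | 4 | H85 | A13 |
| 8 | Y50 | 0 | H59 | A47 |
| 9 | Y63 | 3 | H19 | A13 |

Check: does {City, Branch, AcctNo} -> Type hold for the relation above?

Yes

(City=Y75, Branch=0, AcctNo=A13): rows 1, 2, 6 → Type = H73, H73, H73 ✓
(City=Y50, Branch=0, AcctNo=A47): rows 3, 5, 8 → Type = H59, H59, H59 ✓
(City=Y50, Branch=4, AcctNo=A13): rows 4, 7 → Type = H85, H85 ✓
(City=Y63, Branch=3, AcctNo=A13): row 9 → Type = H19 ✓
Every {City, Branch, AcctNo} value is associated with a single Type value, so {City, Branch, AcctNo} -> Type holds.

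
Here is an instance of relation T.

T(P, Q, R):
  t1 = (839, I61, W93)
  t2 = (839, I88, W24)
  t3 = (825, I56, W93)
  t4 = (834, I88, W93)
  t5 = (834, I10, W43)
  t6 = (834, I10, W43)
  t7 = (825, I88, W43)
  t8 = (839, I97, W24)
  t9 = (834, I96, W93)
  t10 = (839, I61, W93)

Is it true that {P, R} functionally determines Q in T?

No

(P=839, R=W93): rows 1, 10 → Q = I61, I61 ✓
(P=839, R=W24): rows 2, 8 → Q takes values {I88, I97} — violation
(P=825, R=W93): row 3 → Q = I56 ✓
(P=834, R=W93): rows 4, 9 → Q takes values {I88, I96} — violation
(P=834, R=W43): rows 5, 6 → Q = I10, I10 ✓
(P=825, R=W43): row 7 → Q = I88 ✓
Two rows agree on {P, R} but differ on Q, so {P, R} → Q does not hold.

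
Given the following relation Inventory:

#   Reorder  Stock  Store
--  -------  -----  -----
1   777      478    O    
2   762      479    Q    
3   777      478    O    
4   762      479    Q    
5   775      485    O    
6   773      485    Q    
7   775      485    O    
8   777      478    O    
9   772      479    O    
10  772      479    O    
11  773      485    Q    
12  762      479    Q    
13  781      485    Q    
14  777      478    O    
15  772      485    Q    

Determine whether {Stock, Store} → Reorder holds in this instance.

No

(Stock=478, Store=O): rows 1, 3, 8, 14 → Reorder = 777, 777, 777, 777 ✓
(Stock=479, Store=Q): rows 2, 4, 12 → Reorder = 762, 762, 762 ✓
(Stock=485, Store=O): rows 5, 7 → Reorder = 775, 775 ✓
(Stock=485, Store=Q): rows 6, 11, 13, 15 → Reorder takes values {773, 781, 772} — violation
(Stock=479, Store=O): rows 9, 10 → Reorder = 772, 772 ✓
Two rows agree on {Stock, Store} but differ on Reorder, so {Stock, Store} → Reorder does not hold.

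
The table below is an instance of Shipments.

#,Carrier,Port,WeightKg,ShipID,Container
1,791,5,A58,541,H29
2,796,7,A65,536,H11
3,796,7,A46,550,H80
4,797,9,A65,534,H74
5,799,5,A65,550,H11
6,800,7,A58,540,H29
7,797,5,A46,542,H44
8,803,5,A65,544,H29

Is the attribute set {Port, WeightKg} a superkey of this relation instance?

Rows 5 and 8 have the same {Port, WeightKg} value (Port=5, WeightKg=A65) but are distinct tuples, so {Port, WeightKg} does not determine every attribute — not a superkey.

No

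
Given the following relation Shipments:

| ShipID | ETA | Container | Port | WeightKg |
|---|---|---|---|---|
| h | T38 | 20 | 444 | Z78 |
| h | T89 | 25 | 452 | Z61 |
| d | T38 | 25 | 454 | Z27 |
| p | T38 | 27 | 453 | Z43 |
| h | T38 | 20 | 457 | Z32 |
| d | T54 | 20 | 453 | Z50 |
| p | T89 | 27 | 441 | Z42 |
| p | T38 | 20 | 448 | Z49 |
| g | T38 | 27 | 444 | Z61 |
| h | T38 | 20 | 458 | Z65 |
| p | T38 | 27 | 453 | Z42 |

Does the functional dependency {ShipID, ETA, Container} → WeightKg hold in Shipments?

(ShipID=h, ETA=T38, Container=20): 3 rows → WeightKg takes values {Z78, Z32, Z65} — violation
(ShipID=h, ETA=T89, Container=25): 1 row → WeightKg = Z61 ✓
(ShipID=d, ETA=T38, Container=25): 1 row → WeightKg = Z27 ✓
(ShipID=p, ETA=T38, Container=27): 2 rows → WeightKg takes values {Z43, Z42} — violation
(ShipID=d, ETA=T54, Container=20): 1 row → WeightKg = Z50 ✓
(ShipID=p, ETA=T89, Container=27): 1 row → WeightKg = Z42 ✓
(ShipID=p, ETA=T38, Container=20): 1 row → WeightKg = Z49 ✓
(ShipID=g, ETA=T38, Container=27): 1 row → WeightKg = Z61 ✓
Two rows agree on {ShipID, ETA, Container} but differ on WeightKg, so {ShipID, ETA, Container} → WeightKg does not hold.

No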